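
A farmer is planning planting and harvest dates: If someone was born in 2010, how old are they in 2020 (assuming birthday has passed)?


Birth year: 2010
Current year: 2020
Age = current year - birth year
Age = 2020 - 2010 = 10

10


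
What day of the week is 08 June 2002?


Date: 2002-06-08
January 1, 2002 is a Tuesday
Day of year: 159
Offset from Jan 1: 158 days
158 mod 7 = 4
Result: Saturday

Saturday


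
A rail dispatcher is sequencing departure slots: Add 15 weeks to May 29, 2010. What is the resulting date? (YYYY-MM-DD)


Start: 2010-05-29
Weeks to add: 15
Convert to days: 15 x 7 = 105 days
Add 105 days to 2010-05-29
Result: 2010-09-11

2010-09-11


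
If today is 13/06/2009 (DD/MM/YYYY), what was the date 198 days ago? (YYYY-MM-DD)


Start: 2009-06-13
Subtracting 198 days
Days already passed in June: 13
After going back through June: 185 more days to subtract
May 2009: 31 days, 154 remaining
April 2009: 30 days, 124 remaining
March 2009: 31 days, 93 remaining
February 2009: 28 days, 65 remaining
Result: 2008-11-27

2008-11-27


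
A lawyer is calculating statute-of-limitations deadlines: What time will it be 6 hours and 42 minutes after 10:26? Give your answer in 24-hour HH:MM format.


Start time: 10:26
Adding: 6 hours 42 minutes
Minutes: 26 + 42 = 68
Minute overflow: 68 >= 60, so carry 1 hour, minutes = 8
Hours: 10 + 6 + 1 = 17
Result: 17:08

17:08


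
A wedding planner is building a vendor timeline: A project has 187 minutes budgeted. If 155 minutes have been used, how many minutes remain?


Total budget: 187 minutes
Time used: 155 minutes
Remaining: 187 - 155 = 32 minutes
Percent used: 82.9%
Percent remaining: 17.1%

32


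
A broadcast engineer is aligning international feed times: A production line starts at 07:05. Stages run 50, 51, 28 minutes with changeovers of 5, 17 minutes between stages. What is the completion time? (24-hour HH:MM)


Start: 07:05 = 425 min from midnight
  after task 1 (50 min): 07:55
  after break (5 min): 08:00
  after task 2 (51 min): 08:51
  after break (17 min): 09:08
  after task 3 (28 min): 09:36
Total elapsed: 151 minutes
End time: 09:36

09:36


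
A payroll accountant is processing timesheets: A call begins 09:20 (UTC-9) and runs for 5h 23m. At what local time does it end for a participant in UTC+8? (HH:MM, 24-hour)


Start: 09:20 in UTC-9
Step 1 - add duration:
  minutes: 20 + 23 = 43
  hours: 9 + 5 + 0 = 14
  end in UTC-9: 14:43
Step 2 - convert UTC-9 -> UTC+8:
  offset difference: 8 - (-9) = 17 hours
  14 + (17) = 31 -> mod 24 = 7
Result: 07:43 in UTC+8

07:43


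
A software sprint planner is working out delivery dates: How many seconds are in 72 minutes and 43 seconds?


Minutes: 72
Extra seconds: 43
Seconds per minute: 60
Minutes to seconds: 72 x 60 = 4320
Total: 4320 + 43 = 4363

4363


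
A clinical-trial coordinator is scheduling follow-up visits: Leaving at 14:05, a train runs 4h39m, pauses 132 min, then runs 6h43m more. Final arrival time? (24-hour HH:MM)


Depart: 14:05
Leg 1: +279 min -> 18:44
Layover: +132 min -> 20:56
Leg 2: +403 min -> 03:39
Total travel: 814 minutes = 13h 34m
Arrival: 03:39

03:39


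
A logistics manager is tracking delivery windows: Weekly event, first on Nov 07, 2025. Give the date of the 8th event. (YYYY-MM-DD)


First occurrence: 2025-11-07 (occurrence 1)
Each occurrence is 7 days after the previous.
Occurrence 8 is 7 weeks after the first.
7 weeks = 49 days
2025-11-07 + 49 days = 2025-12-26

2025-12-26


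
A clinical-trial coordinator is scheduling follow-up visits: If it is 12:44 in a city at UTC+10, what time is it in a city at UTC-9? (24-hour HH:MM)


Local time: 12:44 at UTC+10 (offset 10h)
Target zone: UTC-9 (offset -9h)
Difference: -9 - (10) = -19 hours
Calculation: 12 + (-19) = -7
Wraparound: (-7) mod 24 = 17
Result: 17:44

17:44


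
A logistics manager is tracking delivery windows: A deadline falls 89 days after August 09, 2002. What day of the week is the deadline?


Start: 2002-08-09 (Friday)
Step 1 - find target date: add 89 days
  2002-08-09 + 89 days = 2002-11-06
Step 2 - day of week:
  89 mod 7 = 5
  Friday + 5 days -> Wednesday
Result: Wednesday (2002-11-06)

Wednesday


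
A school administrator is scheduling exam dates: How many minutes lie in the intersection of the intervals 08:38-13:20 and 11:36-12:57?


Interval A: [518, 800] minutes from midnight
Interval B: [696, 777] minutes from midnight
Overlap start = max(518, 696) = 696
Overlap end = min(800, 777) = 777
Overlap = 777 - 696 = 81 minutes

81


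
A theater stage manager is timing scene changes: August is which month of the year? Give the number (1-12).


Calendar month order:
7. July
8. August <--
9. September
August is month number 8

8


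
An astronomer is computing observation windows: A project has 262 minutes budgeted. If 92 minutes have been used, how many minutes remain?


Total budget: 262 minutes
Time used: 92 minutes
Remaining: 262 - 92 = 170 minutes
Percent used: 35.1%
Percent remaining: 64.9%

170


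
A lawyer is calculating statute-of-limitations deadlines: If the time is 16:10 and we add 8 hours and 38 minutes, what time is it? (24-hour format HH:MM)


Start time: 16:10
Adding: 8 hours 38 minutes
Minutes: 10 + 38 = 48
Hours: 16 + 8 + 0 = 24
Hour wraparound: 24 mod 24 = 0
Result: 00:48

00:48


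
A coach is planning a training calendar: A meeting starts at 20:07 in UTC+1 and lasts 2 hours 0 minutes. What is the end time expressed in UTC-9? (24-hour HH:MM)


Start: 20:07 in UTC+1
Step 1 - add duration:
  minutes: 7 + 0 = 7
  hours: 20 + 2 + 0 = 22
  end in UTC+1: 22:07
Step 2 - convert UTC+1 -> UTC-9:
  offset difference: -9 - (1) = -10 hours
  22 + (-10) = 12 -> mod 24 = 12
Result: 12:07 in UTC-9

12:07


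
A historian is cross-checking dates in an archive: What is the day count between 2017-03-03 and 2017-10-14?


Start date: 2017-03-03
End date: 2017-10-14
Mar 2017: +29 days
Apr 2017: +30 days
May 2017: +31 days
... (5 more months)
Total: 225 days

225


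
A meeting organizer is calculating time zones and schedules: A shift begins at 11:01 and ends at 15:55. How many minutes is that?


Start time: 11:01 = 661 minutes from midnight
End time: 15:55 = 955 minutes from midnight
Difference: 955 - 661 = 294 minutes
That is 4 hours and 54 minutes

294


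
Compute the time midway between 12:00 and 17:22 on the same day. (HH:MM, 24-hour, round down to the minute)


Start time: 12:00 = 720 minutes from midnight
End time: 17:22 = 1042 minutes from midnight
Sum: 720 + 1042 = 1762
Midpoint: 1762 / 2 = 881 minutes
Convert: 881 / 60 = 14 hours, 41 minutes
Result: 14:41

14:41


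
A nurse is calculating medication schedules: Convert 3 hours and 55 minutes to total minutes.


Hours: 3
Minutes: 55
Convert hours to minutes: 3 x 60 = 180
Add remaining minutes: 180 + 55 = 235

235


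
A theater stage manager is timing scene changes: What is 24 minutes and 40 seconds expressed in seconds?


Minutes: 24
Extra seconds: 40
Seconds per minute: 60
Minutes to seconds: 24 x 60 = 1440
Total: 1440 + 40 = 1480

1480


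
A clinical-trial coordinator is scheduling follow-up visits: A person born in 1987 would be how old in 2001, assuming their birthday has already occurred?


Birth year: 1987
Current year: 2001
Age = current year - birth year
Age = 2001 - 1987 = 14

14


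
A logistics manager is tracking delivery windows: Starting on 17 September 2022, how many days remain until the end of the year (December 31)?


Start: September 17, 2022
End: December 31, 2022
Days left in September: 13
October: 31
November: 30
December: 31
Sum of remaining months: 92
Total: 13 + 92 = 105

105


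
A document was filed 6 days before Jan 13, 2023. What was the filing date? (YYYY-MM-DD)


Start: 2023-01-13
Subtracting 6 days
Days already passed in January: 13
Result: 2023-01-07

2023-01-07


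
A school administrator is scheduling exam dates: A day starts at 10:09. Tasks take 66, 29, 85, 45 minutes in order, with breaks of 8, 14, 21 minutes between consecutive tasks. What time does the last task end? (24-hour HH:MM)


Start: 10:09 = 609 min from midnight
  after task 1 (66 min): 11:15
  after break (8 min): 11:23
  after task 2 (29 min): 11:52
  after break (14 min): 12:06
  after task 3 (85 min): 13:31
  after break (21 min): 13:52
  after task 4 (45 min): 14:37
Total elapsed: 268 minutes
End time: 14:37

14:37


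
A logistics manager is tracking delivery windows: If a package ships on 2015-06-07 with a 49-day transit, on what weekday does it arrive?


Start: 2015-06-07 (Sunday)
Step 1 - find target date: add 49 days
  2015-06-07 + 49 days = 2015-07-26
Step 2 - day of week:
  49 mod 7 = 0
  Sunday + 0 days -> Sunday
Result: Sunday (2015-07-26)

Sunday


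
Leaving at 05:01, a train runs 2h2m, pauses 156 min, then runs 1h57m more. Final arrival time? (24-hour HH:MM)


Depart: 05:01
Leg 1: +122 min -> 07:03
Layover: +156 min -> 09:39
Leg 2: +117 min -> 11:36
Total travel: 395 minutes = 6h 35m
Arrival: 11:36

11:36


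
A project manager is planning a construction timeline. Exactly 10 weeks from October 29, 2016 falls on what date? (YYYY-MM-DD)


Start: 2016-10-29
Weeks to add: 10
Convert to days: 10 x 7 = 70 days
Add 70 days to 2016-10-29
Result: 2017-01-07

2017-01-07


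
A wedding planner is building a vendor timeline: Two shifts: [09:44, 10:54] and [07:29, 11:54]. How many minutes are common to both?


Interval A: [584, 654] minutes from midnight
Interval B: [449, 714] minutes from midnight
Overlap start = max(584, 449) = 584
Overlap end = min(654, 714) = 654
Overlap = 654 - 584 = 70 minutes

70


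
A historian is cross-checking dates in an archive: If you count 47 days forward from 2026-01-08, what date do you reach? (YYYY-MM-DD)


Start: 2026-01-08
Adding 47 days
Days remaining in January: 23
After January: 24 days still to add
February 2026 has 28 days, need 24
Result: 2026-02-24

2026-02-24


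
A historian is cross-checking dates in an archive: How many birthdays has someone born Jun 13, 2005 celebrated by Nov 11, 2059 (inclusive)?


Birth: 2005-06-13
Reference: 2059-11-11
Year difference: 2059 - 2005 = 54
Has birthday (06-13) occurred by 11-11? Yes
Age in full years: 54

54


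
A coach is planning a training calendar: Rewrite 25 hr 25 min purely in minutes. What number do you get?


Hours: 25
Extra minutes: 25
Minutes per hour: 60
Hours to minutes: 25 x 60 = 1500
Total: 1500 + 25 = 1525

1525


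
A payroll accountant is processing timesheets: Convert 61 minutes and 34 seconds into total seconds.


Minutes: 61
Seconds: 34
Convert minutes to seconds: 61 x 60 = 3660
Add remaining seconds: 3660 + 34 = 3694

3694


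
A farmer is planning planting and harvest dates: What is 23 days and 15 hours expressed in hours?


Days: 23
Extra hours: 15
Hours per day: 24
Days to hours: 23 x 24 = 552
Total: 552 + 15 = 567

567


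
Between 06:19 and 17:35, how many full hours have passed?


Start: 06:19
End: 17:35
Hour difference: 17 - 6 = 11 hours
Minute difference: 35 - 19 = 16 minutes
Total minutes: 676
Complete hours: 676 / 60 = 11 (remainder 16)

11


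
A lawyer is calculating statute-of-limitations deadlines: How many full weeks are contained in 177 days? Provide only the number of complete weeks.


Total days: 177
Days per week: 7
Division: 177 / 7 = 25 remainder 2
Complete weeks: 25
Remaining days: 2

25


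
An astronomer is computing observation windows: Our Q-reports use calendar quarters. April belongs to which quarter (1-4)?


Month: April (month 4)
Q1: January-March (months 1-3)
Q2: April-June (months 4-6)
Q3: July-September (months 7-9)
Q4: October-December (months 10-12)
Month 4 falls in Q2

2


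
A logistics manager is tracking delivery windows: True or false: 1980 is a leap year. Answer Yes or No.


Year: 1980
Divisible by 4? 1980 / 4 = 495.0 -> Yes
Divisible by 100? 1980 / 100 = 19.8 -> No
Divisible by 4 but not 100, so it IS a leap year

Yes


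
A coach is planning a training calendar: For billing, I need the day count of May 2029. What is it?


Month: May
Year: 2029
May is a 31-day month
Total: 31 days

31


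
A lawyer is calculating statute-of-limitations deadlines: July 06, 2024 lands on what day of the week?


Date: 2024-07-06
January 1, 2024 is a Monday
Day of year: 188
Offset from Jan 1: 187 days
187 mod 7 = 5
Result: Saturday

Saturday


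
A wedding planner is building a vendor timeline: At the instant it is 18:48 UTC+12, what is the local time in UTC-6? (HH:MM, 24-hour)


Local time: 18:48 at UTC+12 (offset 12h)
Target zone: UTC-6 (offset -6h)
Difference: -6 - (12) = -18 hours
Calculation: 18 + (-18) = 0
Result: 00:48

00:48


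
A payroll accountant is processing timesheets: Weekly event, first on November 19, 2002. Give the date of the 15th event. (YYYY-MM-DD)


First occurrence: 2002-11-19 (occurrence 1)
Each occurrence is 7 days after the previous.
Occurrence 15 is 14 weeks after the first.
14 weeks = 98 days
2002-11-19 + 98 days = 2003-02-25

2003-02-25


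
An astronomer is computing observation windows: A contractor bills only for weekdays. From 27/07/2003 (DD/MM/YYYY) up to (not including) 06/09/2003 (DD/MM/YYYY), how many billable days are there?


Start: 2003-07-27 (Sunday)
End (exclusive): 2003-09-06 (Saturday)
Total calendar days: 41
Full weeks: 41 // 7 = 5 -> 25 weekdays
Remaining 6 days starting on Sunday:
  Sun(-), Mon(w), Tue(w), Wed(w), Thu(w), Fri(w) -> 5 weekdays
Total business days: 25 + 5 = 30

30


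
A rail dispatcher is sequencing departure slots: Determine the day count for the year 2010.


Year: 2010
Check leap year rules:
Divisible by 4? No
2010 is not a leap year
Days: 365

365


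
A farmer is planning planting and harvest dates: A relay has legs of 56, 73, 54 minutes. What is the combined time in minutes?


Durations: 56, 73, 54
Running sum: 56
+ 73 = 129
+ 54 = 183
Total duration: 183 minutes
That is 3 hours and 3 minutes

183


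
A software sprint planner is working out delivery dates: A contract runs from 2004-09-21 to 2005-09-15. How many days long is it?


Start date: 2004-09-21
End date: 2005-09-15
Sep 2004: +10 days
Oct 2004: +31 days
Nov 2004: +30 days
... (10 more months)
Total: 359 days

359


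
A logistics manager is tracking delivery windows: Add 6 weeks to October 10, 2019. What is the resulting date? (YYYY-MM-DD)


Start: 2019-10-10
Weeks to add: 6
Convert to days: 6 x 7 = 42 days
Add 42 days to 2019-10-10
Result: 2019-11-21

2019-11-21


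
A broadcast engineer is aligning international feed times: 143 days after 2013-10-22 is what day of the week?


Start: 2013-10-22 (Tuesday)
Step 1 - find target date: add 143 days
  2013-10-22 + 143 days = 2014-03-14
Step 2 - day of week:
  143 mod 7 = 3
  Tuesday + 3 days -> Friday
Result: Friday (2014-03-14)

Friday


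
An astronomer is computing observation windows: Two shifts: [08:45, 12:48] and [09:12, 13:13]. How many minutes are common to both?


Interval A: [525, 768] minutes from midnight
Interval B: [552, 793] minutes from midnight
Overlap start = max(525, 552) = 552
Overlap end = min(768, 793) = 768
Overlap = 768 - 552 = 216 minutes

216


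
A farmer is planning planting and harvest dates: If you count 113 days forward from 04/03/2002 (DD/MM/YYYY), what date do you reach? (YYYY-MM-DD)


Start: 2002-03-04
Adding 113 days
Days remaining in March: 27
After March: 86 days still to add
April 2002: 30 days, 56 remaining
May 2002: 31 days, 25 remaining
June 2002 has 30 days, need 25
Result: 2002-06-25

2002-06-25


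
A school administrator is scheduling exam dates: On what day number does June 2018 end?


Month: June
Year: 2018
June is a 30-day month
Total: 30 days

30


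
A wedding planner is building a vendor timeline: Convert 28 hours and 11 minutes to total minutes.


Hours: 28
Extra minutes: 11
Minutes per hour: 60
Hours to minutes: 28 x 60 = 1680
Total: 1680 + 11 = 1691

1691


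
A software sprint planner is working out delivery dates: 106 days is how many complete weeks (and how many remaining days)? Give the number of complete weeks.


Total days: 106
Days per week: 7
Division: 106 / 7 = 15 remainder 1
Complete weeks: 15
Remaining days: 1

15


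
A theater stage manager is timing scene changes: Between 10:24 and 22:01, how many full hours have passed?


Start: 10:24
End: 22:01
Hour difference: 22 - 10 = 12 hours
Minute difference: 1 - 24 = -23 minutes
Total minutes: 697
Complete hours: 697 / 60 = 11 (remainder 37)

11


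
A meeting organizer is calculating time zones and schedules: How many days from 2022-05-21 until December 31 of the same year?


Start: May 21, 2022
End: December 31, 2022
Days left in May: 10
June: 30
July: 31
August: 31
September: 30
... plus remaining months
Sum of remaining months: 214
Total: 10 + 214 = 224

224


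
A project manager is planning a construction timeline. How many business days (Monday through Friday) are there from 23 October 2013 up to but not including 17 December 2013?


Start: 2013-10-23 (Wednesday)
End (exclusive): 2013-12-17 (Tuesday)
Total calendar days: 55
Full weeks: 55 // 7 = 7 -> 35 weekdays
Remaining 6 days starting on Wednesday:
  Wed(w), Thu(w), Fri(w), Sat(-), Sun(-), Mon(w) -> 4 weekdays
Total business days: 35 + 4 = 39

39


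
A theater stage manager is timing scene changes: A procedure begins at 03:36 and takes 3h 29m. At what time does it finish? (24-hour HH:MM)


Start time: 03:36
Adding: 3 hours 29 minutes
Minutes: 36 + 29 = 65
Minute overflow: 65 >= 60, so carry 1 hour, minutes = 5
Hours: 3 + 3 + 1 = 7
Result: 07:05

07:05


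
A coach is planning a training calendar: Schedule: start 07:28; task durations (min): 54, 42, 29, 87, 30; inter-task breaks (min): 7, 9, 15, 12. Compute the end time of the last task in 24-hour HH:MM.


Start: 07:28 = 448 min from midnight
  after task 1 (54 min): 08:22
  after break (7 min): 08:29
  after task 2 (42 min): 09:11
  after break (9 min): 09:20
  after task 3 (29 min): 09:49
  after break (15 min): 10:04
  after task 4 (87 min): 11:31
  after break (12 min): 11:43
  after task 5 (30 min): 12:13
Total elapsed: 285 minutes
End time: 12:13

12:13


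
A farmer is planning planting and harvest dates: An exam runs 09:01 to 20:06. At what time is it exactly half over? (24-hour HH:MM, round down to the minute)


Start time: 09:01 = 541 minutes from midnight
End time: 20:06 = 1206 minutes from midnight
Sum: 541 + 1206 = 1747
Midpoint: 1747 / 2 = 873 minutes
Convert: 873 / 60 = 14 hours, 33 minutes
Result: 14:33

14:33


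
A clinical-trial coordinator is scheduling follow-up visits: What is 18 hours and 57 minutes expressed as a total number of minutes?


Hours: 18
Minutes: 57
Convert hours to minutes: 18 x 60 = 1080
Add remaining minutes: 1080 + 57 = 1137

1137


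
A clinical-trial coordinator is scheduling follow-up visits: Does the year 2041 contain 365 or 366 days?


Year: 2041
Check leap year rules:
Divisible by 4? No
2041 is not a leap year
Days: 365

365


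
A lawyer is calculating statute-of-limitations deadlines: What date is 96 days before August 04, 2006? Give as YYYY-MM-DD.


Start: 2006-08-04
Subtracting 96 days
Days already passed in August: 4
After going back through August: 92 more days to subtract
July 2006: 31 days, 61 remaining
June 2006: 30 days, 31 remaining
May 2006 has 31 days, need 31
Result: 2006-04-30

2006-04-30


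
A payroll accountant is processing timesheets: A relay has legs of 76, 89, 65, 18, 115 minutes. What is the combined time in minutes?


Durations: 76, 89, 65, 18, 115
Running sum: 76
+ 89 = 165
+ 65 = 230
+ 18 = 248
+ 115 = 363
Total duration: 363 minutes
That is 6 hours and 3 minutes

363


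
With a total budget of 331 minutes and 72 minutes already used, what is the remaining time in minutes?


Total budget: 331 minutes
Time used: 72 minutes
Remaining: 331 - 72 = 259 minutes
Percent used: 21.8%
Percent remaining: 78.2%

259


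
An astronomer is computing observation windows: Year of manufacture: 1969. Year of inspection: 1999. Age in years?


Birth year: 1969
Current year: 1999
Age = current year - birth year
Age = 1999 - 1969 = 30

30


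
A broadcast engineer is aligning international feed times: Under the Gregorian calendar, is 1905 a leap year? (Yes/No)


Year: 1905
Divisible by 4? 1905 / 4 = 476.25 -> No
Not divisible by 4, so NOT a leap year

No


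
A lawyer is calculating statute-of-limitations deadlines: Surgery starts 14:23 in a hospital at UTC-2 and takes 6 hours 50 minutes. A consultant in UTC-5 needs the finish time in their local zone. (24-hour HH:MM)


Start: 14:23 in UTC-2
Step 1 - add duration:
  minutes: 23 + 50 = 73 (carry 1h)
  hours: 14 + 6 + 1 = 21
  end in UTC-2: 21:13
Step 2 - convert UTC-2 -> UTC-5:
  offset difference: -5 - (-2) = -3 hours
  21 + (-3) = 18 -> mod 24 = 18
Result: 18:13 in UTC-5

18:13


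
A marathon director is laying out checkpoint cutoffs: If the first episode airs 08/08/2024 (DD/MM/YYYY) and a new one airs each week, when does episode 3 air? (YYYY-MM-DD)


First occurrence: 2024-08-08 (occurrence 1)
Each occurrence is 7 days after the previous.
Occurrence 3 is 2 weeks after the first.
2 weeks = 14 days
2024-08-08 + 14 days = 2024-08-22

2024-08-22


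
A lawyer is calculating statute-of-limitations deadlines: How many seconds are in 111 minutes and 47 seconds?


Minutes: 111
Seconds: 47
Convert minutes to seconds: 111 x 60 = 6660
Add remaining seconds: 6660 + 47 = 6707

6707


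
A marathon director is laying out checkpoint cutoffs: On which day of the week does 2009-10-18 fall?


Date: 2009-10-18
January 1, 2009 is a Thursday
Day of year: 291
Offset from Jan 1: 290 days
290 mod 7 = 3
Result: Sunday

Sunday


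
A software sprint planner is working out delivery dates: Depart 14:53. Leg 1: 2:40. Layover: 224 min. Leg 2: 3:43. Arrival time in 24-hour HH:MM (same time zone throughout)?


Depart: 14:53
Leg 1: +160 min -> 17:33
Layover: +224 min -> 21:17
Leg 2: +223 min -> 01:00
Total travel: 607 minutes = 10h 7m
Arrival: 01:00

01:00


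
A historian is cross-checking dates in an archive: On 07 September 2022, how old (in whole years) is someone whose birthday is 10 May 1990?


Birth: 1990-05-10
Reference: 2022-09-07
Year difference: 2022 - 1990 = 32
Has birthday (05-10) occurred by 09-07? Yes
Age in full years: 32

32


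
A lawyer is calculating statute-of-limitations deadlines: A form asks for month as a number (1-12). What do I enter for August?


Calendar month order:
7. July
8. August <--
9. September
August is month number 8

8


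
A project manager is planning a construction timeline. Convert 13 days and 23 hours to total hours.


Days: 13
Extra hours: 23
Hours per day: 24
Days to hours: 13 x 24 = 312
Total: 312 + 23 = 335

335


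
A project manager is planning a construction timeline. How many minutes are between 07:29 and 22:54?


Start time: 07:29 = 449 minutes from midnight
End time: 22:54 = 1374 minutes from midnight
Difference: 1374 - 449 = 925 minutes
That is 15 hours and 25 minutes

925


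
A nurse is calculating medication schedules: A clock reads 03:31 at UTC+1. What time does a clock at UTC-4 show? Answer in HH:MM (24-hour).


Local time: 03:31 at UTC+1 (offset 1h)
Target zone: UTC-4 (offset -4h)
Difference: -4 - (1) = -5 hours
Calculation: 3 + (-5) = -2
Wraparound: (-2) mod 24 = 22
Result: 22:31

22:31


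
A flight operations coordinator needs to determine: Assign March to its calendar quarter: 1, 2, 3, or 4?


Month: March (month 3)
Q1: January-March (months 1-3)
Q2: April-June (months 4-6)
Q3: July-September (months 7-9)
Q4: October-December (months 10-12)
Month 3 falls in Q1

1


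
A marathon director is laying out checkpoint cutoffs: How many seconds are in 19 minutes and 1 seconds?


Minutes: 19
Extra seconds: 1
Seconds per minute: 60
Minutes to seconds: 19 x 60 = 1140
Total: 1140 + 1 = 1141

1141


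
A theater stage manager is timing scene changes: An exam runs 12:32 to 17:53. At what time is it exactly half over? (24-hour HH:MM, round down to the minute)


Start time: 12:32 = 752 minutes from midnight
End time: 17:53 = 1073 minutes from midnight
Sum: 752 + 1073 = 1825
Midpoint: 1825 / 2 = 912 minutes
Convert: 912 / 60 = 15 hours, 12 minutes
Result: 15:12

15:12


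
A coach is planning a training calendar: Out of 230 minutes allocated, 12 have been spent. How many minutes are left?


Total budget: 230 minutes
Time used: 12 minutes
Remaining: 230 - 12 = 218 minutes
Percent used: 5.2%
Percent remaining: 94.8%

218


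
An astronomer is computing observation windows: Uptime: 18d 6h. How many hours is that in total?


Days: 18
Extra hours: 6
Hours per day: 24
Days to hours: 18 x 24 = 432
Total: 432 + 6 = 438

438


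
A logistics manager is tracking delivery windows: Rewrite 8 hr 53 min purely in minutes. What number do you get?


Hours: 8
Extra minutes: 53
Minutes per hour: 60
Hours to minutes: 8 x 60 = 480
Total: 480 + 53 = 533

533


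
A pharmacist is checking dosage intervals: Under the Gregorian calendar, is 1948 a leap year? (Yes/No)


Year: 1948
Divisible by 4? 1948 / 4 = 487.0 -> Yes
Divisible by 100? 1948 / 100 = 19.48 -> No
Divisible by 4 but not 100, so it IS a leap year

Yes


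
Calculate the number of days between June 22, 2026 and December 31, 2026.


Start: June 22, 2026
End: December 31, 2026
Days left in June: 8
July: 31
August: 31
September: 30
October: 31
... plus remaining months
Sum of remaining months: 184
Total: 8 + 184 = 192

192


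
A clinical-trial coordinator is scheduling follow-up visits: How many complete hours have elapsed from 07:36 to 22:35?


Start: 07:36
End: 22:35
Hour difference: 22 - 7 = 15 hours
Minute difference: 35 - 36 = -1 minutes
Total minutes: 899
Complete hours: 899 / 60 = 14 (remainder 59)

14


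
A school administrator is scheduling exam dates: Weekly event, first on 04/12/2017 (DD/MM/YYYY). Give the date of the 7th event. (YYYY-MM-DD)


First occurrence: 2017-12-04 (occurrence 1)
Each occurrence is 7 days after the previous.
Occurrence 7 is 6 weeks after the first.
6 weeks = 42 days
2017-12-04 + 42 days = 2018-01-15

2018-01-15


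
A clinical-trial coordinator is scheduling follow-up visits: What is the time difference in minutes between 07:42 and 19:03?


Start time: 07:42 = 462 minutes from midnight
End time: 19:03 = 1143 minutes from midnight
Difference: 1143 - 462 = 681 minutes
That is 11 hours and 21 minutes

681


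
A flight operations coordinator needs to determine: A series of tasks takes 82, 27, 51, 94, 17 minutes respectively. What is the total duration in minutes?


Durations: 82, 27, 51, 94, 17
Running sum: 82
+ 27 = 109
+ 51 = 160
+ 94 = 254
+ 17 = 271
Total duration: 271 minutes
That is 4 hours and 31 minutes

271


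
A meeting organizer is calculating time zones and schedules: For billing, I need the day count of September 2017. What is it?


Month: September
Year: 2017
September is a 30-day month
Total: 30 days

30


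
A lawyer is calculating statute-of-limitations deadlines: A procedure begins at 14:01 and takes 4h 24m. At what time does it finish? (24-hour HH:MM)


Start time: 14:01
Adding: 4 hours 24 minutes
Minutes: 1 + 24 = 25
Hours: 14 + 4 + 0 = 18
Result: 18:25

18:25


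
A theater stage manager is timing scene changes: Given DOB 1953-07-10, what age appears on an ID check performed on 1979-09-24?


Birth: 1953-07-10
Reference: 1979-09-24
Year difference: 1979 - 1953 = 26
Has birthday (07-10) occurred by 09-24? Yes
Age in full years: 26

26


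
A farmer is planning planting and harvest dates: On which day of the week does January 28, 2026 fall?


Date: 2026-01-28
January 1, 2026 is a Thursday
Day of year: 28
Offset from Jan 1: 27 days
27 mod 7 = 6
Result: Wednesday

Wednesday


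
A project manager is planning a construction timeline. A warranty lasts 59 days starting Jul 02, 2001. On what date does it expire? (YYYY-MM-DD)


Start: 2001-07-02
Adding 59 days
Days remaining in July: 29
After July: 30 days still to add
August 2001 has 31 days, need 30
Result: 2001-08-30

2001-08-30


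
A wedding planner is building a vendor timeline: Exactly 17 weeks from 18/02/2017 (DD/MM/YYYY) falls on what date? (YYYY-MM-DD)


Start: 2017-02-18
Weeks to add: 17
Convert to days: 17 x 7 = 119 days
Add 119 days to 2017-02-18
Result: 2017-06-17

2017-06-17


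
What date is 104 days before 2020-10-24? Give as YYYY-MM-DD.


Start: 2020-10-24
Subtracting 104 days
Days already passed in October: 24
After going back through October: 80 more days to subtract
September 2020: 30 days, 50 remaining
August 2020: 31 days, 19 remaining
July 2020 has 31 days, need 19
Result: 2020-07-12

2020-07-12


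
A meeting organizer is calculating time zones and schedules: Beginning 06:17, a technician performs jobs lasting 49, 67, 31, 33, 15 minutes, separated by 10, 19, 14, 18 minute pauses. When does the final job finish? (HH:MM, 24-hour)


Start: 06:17 = 377 min from midnight
  after task 1 (49 min): 07:06
  after break (10 min): 07:16
  after task 2 (67 min): 08:23
  after break (19 min): 08:42
  after task 3 (31 min): 09:13
  after break (14 min): 09:27
  after task 4 (33 min): 10:00
  after break (18 min): 10:18
  after task 5 (15 min): 10:33
Total elapsed: 256 minutes
End time: 10:33

10:33


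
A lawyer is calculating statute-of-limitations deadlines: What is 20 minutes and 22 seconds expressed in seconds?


Minutes: 20
Extra seconds: 22
Seconds per minute: 60
Minutes to seconds: 20 x 60 = 1200
Total: 1200 + 22 = 1222

1222


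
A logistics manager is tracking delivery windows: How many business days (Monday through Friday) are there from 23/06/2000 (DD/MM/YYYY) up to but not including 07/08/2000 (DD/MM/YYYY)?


Start: 2000-06-23 (Friday)
End (exclusive): 2000-08-07 (Monday)
Total calendar days: 45
Full weeks: 45 // 7 = 6 -> 30 weekdays
Remaining 3 days starting on Friday:
  Fri(w), Sat(-), Sun(-) -> 1 weekdays
Total business days: 30 + 1 = 31

31


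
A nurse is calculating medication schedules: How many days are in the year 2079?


Year: 2079
Check leap year rules:
Divisible by 4? No
2079 is not a leap year
Days: 365

365


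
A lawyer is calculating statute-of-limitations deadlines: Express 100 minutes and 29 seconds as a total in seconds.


Minutes: 100
Seconds: 29
Convert minutes to seconds: 100 x 60 = 6000
Add remaining seconds: 6000 + 29 = 6029

6029


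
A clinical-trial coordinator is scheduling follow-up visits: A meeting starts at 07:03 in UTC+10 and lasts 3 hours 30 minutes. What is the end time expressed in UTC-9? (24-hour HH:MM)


Start: 07:03 in UTC+10
Step 1 - add duration:
  minutes: 3 + 30 = 33
  hours: 7 + 3 + 0 = 10
  end in UTC+10: 10:33
Step 2 - convert UTC+10 -> UTC-9:
  offset difference: -9 - (10) = -19 hours
  10 + (-19) = -9 -> mod 24 = 15
Result: 15:33 in UTC-9

15:33


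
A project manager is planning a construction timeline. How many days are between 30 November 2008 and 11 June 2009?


Start date: 2008-11-30
End date: 2009-06-11
Nov 2008: +1 days
Dec 2008: +31 days
Jan 2009: +31 days
... (5 more months)
Total: 193 days

193


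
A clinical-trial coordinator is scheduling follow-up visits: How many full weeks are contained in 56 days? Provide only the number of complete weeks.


Total days: 56
Days per week: 7
Division: 56 / 7 = 8 remainder 0
Complete weeks: 8
Remaining days: 0

8


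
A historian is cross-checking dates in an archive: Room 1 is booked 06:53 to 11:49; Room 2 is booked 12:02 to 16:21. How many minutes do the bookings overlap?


Interval A: [413, 709] minutes from midnight
Interval B: [722, 981] minutes from midnight
Overlap start = max(413, 722) = 722
Overlap end = min(709, 981) = 709
End <= start, so the intervals do not overlap: 0 minutes

0


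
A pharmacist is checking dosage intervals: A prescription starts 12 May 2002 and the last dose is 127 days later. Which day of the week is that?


Start: 2002-05-12 (Sunday)
Step 1 - find target date: add 127 days
  2002-05-12 + 127 days = 2002-09-16
Step 2 - day of week:
  127 mod 7 = 1
  Sunday + 1 days -> Monday
Result: Monday (2002-09-16)

Monday


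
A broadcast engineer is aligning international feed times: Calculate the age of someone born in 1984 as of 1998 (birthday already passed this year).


Birth year: 1984
Current year: 1998
Age = current year - birth year
Age = 1998 - 1984 = 14

14


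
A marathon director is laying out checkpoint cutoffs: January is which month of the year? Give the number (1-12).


Calendar month order:
1. January <--
2. February
January is month number 1

1


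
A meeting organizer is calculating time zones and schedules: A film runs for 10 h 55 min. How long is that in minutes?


Hours: 10
Minutes: 55
Convert hours to minutes: 10 x 60 = 600
Add remaining minutes: 600 + 55 = 655

655


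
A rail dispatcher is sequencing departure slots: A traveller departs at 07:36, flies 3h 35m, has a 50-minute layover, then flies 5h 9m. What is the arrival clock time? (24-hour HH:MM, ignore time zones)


Depart: 07:36
Leg 1: +215 min -> 11:11
Layover: +50 min -> 12:01
Leg 2: +309 min -> 17:10
Total travel: 574 minutes = 9h 34m
Arrival: 17:10

17:10


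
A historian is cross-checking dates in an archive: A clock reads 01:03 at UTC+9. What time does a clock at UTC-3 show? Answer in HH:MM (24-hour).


Local time: 01:03 at UTC+9 (offset 9h)
Target zone: UTC-3 (offset -3h)
Difference: -3 - (9) = -12 hours
Calculation: 1 + (-12) = -11
Wraparound: (-11) mod 24 = 13
Result: 13:03

13:03


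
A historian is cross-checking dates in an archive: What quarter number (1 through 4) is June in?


Month: June (month 6)
Q1: January-March (months 1-3)
Q2: April-June (months 4-6)
Q3: July-September (months 7-9)
Q4: October-December (months 10-12)
Month 6 falls in Q2

2


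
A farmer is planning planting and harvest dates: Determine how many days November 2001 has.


Month: November
Year: 2001
November is a 30-day month
Total: 30 days

30


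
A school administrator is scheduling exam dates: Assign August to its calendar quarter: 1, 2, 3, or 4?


Month: August (month 8)
Q1: January-March (months 1-3)
Q2: April-June (months 4-6)
Q3: July-September (months 7-9)
Q4: October-December (months 10-12)
Month 8 falls in Q3

3


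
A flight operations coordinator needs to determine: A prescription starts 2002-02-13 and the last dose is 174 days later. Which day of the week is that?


Start: 2002-02-13 (Wednesday)
Step 1 - find target date: add 174 days
  2002-02-13 + 174 days = 2002-08-06
Step 2 - day of week:
  174 mod 7 = 6
  Wednesday + 6 days -> Tuesday
Result: Tuesday (2002-08-06)

Tuesday


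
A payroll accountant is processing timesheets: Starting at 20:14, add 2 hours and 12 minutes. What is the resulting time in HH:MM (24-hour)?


Start time: 20:14
Adding: 2 hours 12 minutes
Minutes: 14 + 12 = 26
Hours: 20 + 2 + 0 = 22
Result: 22:26

22:26


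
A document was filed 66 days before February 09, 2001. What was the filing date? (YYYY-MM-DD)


Start: 2001-02-09
Subtracting 66 days
Days already passed in February: 9
After going back through February: 57 more days to subtract
January 2001: 31 days, 26 remaining
December 2000 has 31 days, need 26
Result: 2000-12-05

2000-12-05


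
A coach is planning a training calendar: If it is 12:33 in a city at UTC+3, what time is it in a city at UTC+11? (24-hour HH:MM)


Local time: 12:33 at UTC+3 (offset 3h)
Target zone: UTC+11 (offset 11h)
Difference: 11 - (3) = 8 hours
Calculation: 12 + (8) = 20
Result: 20:33

20:33


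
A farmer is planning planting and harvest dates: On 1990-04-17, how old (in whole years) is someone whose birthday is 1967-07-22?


Birth: 1967-07-22
Reference: 1990-04-17
Year difference: 1990 - 1967 = 23
Has birthday (07-22) occurred by 04-17? No
Birthday not yet reached this year -> subtract 1
Age in full years: 22

22


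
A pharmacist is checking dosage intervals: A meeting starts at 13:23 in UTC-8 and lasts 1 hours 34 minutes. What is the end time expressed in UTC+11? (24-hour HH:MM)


Start: 13:23 in UTC-8
Step 1 - add duration:
  minutes: 23 + 34 = 57
  hours: 13 + 1 + 0 = 14
  end in UTC-8: 14:57
Step 2 - convert UTC-8 -> UTC+11:
  offset difference: 11 - (-8) = 19 hours
  14 + (19) = 33 -> mod 24 = 9
Result: 09:57 in UTC+11

09:57


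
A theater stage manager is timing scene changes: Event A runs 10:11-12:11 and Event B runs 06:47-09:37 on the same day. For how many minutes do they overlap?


Interval A: [611, 731] minutes from midnight
Interval B: [407, 577] minutes from midnight
Overlap start = max(611, 407) = 611
Overlap end = min(731, 577) = 577
End <= start, so the intervals do not overlap: 0 minutes

0


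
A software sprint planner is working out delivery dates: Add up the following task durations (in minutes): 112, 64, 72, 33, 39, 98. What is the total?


Durations: 112, 64, 72, 33, 39, 98
Running sum: 112
+ 64 = 176
+ 72 = 248
+ 33 = 281
+ 39 = 320
+ 98 = 418
Total duration: 418 minutes
That is 6 hours and 58 minutes

418


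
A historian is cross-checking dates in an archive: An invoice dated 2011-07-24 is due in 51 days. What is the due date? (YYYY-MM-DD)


Start: 2011-07-24
Adding 51 days
Days remaining in July: 7
After July: 44 days still to add
August 2011: 31 days, 13 remaining
September 2011 has 30 days, need 13
Result: 2011-09-13

2011-09-13


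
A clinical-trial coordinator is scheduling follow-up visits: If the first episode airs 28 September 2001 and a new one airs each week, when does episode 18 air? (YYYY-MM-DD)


First occurrence: 2001-09-28 (occurrence 1)
Each occurrence is 7 days after the previous.
Occurrence 18 is 17 weeks after the first.
17 weeks = 119 days
2001-09-28 + 119 days = 2002-01-25

2002-01-25


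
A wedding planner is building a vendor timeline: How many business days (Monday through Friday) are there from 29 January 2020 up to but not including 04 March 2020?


Start: 2020-01-29 (Wednesday)
End (exclusive): 2020-03-04 (Wednesday)
Total calendar days: 35
Full weeks: 35 // 7 = 5 -> 25 weekdays
Remaining 0 days starting on Wednesday:
Total business days: 25 + 0 = 25

25


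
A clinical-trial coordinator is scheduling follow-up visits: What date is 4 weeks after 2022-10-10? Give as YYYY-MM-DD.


Start: 2022-10-10
Weeks to add: 4
Convert to days: 4 x 7 = 28 days
Add 28 days to 2022-10-10
Result: 2022-11-07

2022-11-07


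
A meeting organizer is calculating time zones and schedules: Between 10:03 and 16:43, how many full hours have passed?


Start: 10:03
End: 16:43
Hour difference: 16 - 10 = 6 hours
Minute difference: 43 - 3 = 40 minutes
Total minutes: 400
Complete hours: 400 / 60 = 6 (remainder 40)

6


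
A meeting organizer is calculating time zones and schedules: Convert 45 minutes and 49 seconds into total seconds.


Minutes: 45
Seconds: 49
Convert minutes to seconds: 45 x 60 = 2700
Add remaining seconds: 2700 + 49 = 2749

2749


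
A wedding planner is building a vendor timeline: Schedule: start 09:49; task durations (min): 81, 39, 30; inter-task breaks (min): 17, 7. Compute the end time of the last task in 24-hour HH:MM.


Start: 09:49 = 589 min from midnight
  after task 1 (81 min): 11:10
  after break (17 min): 11:27
  after task 2 (39 min): 12:06
  after break (7 min): 12:13
  after task 3 (30 min): 12:43
Total elapsed: 174 minutes
End time: 12:43

12:43


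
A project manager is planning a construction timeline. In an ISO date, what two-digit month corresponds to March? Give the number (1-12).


Calendar month order:
2. February
3. March <--
4. April
March is month number 3

3


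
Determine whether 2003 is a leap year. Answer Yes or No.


Year: 2003
Divisible by 4? 2003 / 4 = 500.75 -> No
Not divisible by 4, so NOT a leap year

No
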